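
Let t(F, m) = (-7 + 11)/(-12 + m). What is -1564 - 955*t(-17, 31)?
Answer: -33536/19 ≈ -1765.1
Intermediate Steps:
t(F, m) = 4/(-12 + m)
-1564 - 955*t(-17, 31) = -1564 - 3820/(-12 + 31) = -1564 - 3820/19 = -33536/19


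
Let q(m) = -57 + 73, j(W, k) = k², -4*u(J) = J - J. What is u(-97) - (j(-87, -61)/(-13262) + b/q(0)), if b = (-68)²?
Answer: -3828997/13262 ≈ -288.72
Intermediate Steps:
u(J) = 0 (u(J) = -(J - J)/4 = -¼*0 = 0)
q(m) = 16
b = 4624
u(-97) - (j(-87, -61)/(-13262) + b/q(0)) = 0 - ((-61)²/(-13262) + 4624/16) = 0 - (3721*(-1/13262) + 4624*(1/16)) = 0 - (-3721/13262 + 289) = 0 - 1*3828997/13262 = 0 - 3828997/13262 = -3828997/13262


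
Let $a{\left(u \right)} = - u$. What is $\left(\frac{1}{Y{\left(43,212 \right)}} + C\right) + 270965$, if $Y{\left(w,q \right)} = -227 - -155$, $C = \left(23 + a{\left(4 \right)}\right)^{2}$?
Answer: $\frac{19535471}{72} \approx 2.7133 \cdot 10^{5}$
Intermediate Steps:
$C = 361$ ($C = \left(23 - 4\right)^{2} = 19^{2} = 361$)
$Y{\left(w,q \right)} = -72$ ($Y{\left(w,q \right)} = -227 + 155 = -72$)
$\left(\frac{1}{Y{\left(43,212 \right)}} + C\right) + 270965 = \left(\frac{1}{-72} + 361\right) + 270965 = \left(- \frac{1}{72} + 361\right) + 270965 = \frac{25991}{72} + 270965 = \frac{19535471}{72}$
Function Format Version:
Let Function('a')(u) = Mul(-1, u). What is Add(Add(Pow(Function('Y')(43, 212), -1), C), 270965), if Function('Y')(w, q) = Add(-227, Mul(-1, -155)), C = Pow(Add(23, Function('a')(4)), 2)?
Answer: Rational(19535471, 72) ≈ 2.7133e+5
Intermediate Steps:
C = 361 (C = Pow(Add(23, Mul(-1, 4)), 2) = Pow(Add(23, -4), 2) = Pow(19, 2) = 361)
Function('Y')(w, q) = -72 (Function('Y')(w, q) = Add(-227, 155) = -72)
Add(Add(Pow(Function('Y')(43, 212), -1), C), 270965) = Add(Add(Pow(-72, -1), 361), 270965) = Add(Add(Rational(-1, 72), 361), 270965) = Add(Rational(25991, 72), 270965) = Rational(19535471, 72)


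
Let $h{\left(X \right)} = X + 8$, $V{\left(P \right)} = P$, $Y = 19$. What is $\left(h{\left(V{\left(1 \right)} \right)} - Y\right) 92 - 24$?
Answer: $-944$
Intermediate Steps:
$h{\left(X \right)} = 8 + X$
$\left(h{\left(V{\left(1 \right)} \right)} - Y\right) 92 - 24 = \left(\left(8 + 1\right) - 19\right) 92 - 24 = \left(9 - 19\right) 92 - 24 = \left(-10\right) 92 - 24 = -920 - 24 = -944$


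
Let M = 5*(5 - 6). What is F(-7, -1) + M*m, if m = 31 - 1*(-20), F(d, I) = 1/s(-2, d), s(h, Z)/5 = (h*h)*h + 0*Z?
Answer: -10201/40 ≈ -255.02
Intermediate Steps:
s(h, Z) = 5*h³ (s(h, Z) = 5*((h*h)*h + 0*Z) = 5*(h²*h + 0) = 5*(h³ + 0) = 5*h³)
F(d, I) = -1/40 (F(d, I) = 1/(5*(-2)³) = 1/(5*(-8)) = 1/(-40) = -1/40)
m = 51 (m = 31 + 20 = 51)
M = -5 (M = 5*(-1) = -5)
F(-7, -1) + M*m = -1/40 - 5*51 = -1/40 - 255 = -10201/40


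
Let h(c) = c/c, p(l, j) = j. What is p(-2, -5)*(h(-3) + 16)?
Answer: -85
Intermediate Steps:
h(c) = 1
p(-2, -5)*(h(-3) + 16) = -5*(1 + 16) = -5*17 = -85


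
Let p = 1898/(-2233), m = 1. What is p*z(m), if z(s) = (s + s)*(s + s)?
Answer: -7592/2233 ≈ -3.3999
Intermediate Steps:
z(s) = 4*s**2 (z(s) = (2*s)*(2*s) = 4*s**2)
p = -1898/2233 (p = 1898*(-1/2233) = -1898/2233 ≈ -0.84998)
p*z(m) = -7592*1**2/2233 = -7592/2233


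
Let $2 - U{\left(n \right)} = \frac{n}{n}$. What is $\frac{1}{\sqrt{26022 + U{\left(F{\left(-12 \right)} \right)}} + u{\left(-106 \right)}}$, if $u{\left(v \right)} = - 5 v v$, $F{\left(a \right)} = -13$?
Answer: $- \frac{1060}{59550309} - \frac{\sqrt{26023}}{3156166377} \approx -1.7851 \cdot 10^{-5}$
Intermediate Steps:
$U{\left(n \right)} = 1$ ($U{\left(n \right)} = 2 - \frac{n}{n} = 2 - 1 = 1$)
$u{\left(v \right)} = - 5 v^{2}$
$\frac{1}{\sqrt{26022 + U{\left(F{\left(-12 \right)} \right)}} + u{\left(-106 \right)}} = \frac{1}{\sqrt{26022 + 1} - 5 \left(-106\right)^{2}} = \frac{1}{\sqrt{26023} - 56180} = \frac{1}{-56180 + \sqrt{26023}}$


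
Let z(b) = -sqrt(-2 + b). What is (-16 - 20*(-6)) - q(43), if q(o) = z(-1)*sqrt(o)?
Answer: 104 + I*sqrt(129) ≈ 104.0 + 11.358*I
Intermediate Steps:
q(o) = -I*sqrt(3)*sqrt(o) (q(o) = (-sqrt(-2 - 1))*sqrt(o) = (-sqrt(-3))*sqrt(o) = (-I*sqrt(3))*sqrt(o) = -I*sqrt(3)*sqrt(o))
(-16 - 20*(-6)) - q(43) = (-16 - 20*(-6)) - (-1)*I*sqrt(3)*sqrt(43) = (-16 + 120) - (-1)*I*sqrt(129) = 104 + I*sqrt(129)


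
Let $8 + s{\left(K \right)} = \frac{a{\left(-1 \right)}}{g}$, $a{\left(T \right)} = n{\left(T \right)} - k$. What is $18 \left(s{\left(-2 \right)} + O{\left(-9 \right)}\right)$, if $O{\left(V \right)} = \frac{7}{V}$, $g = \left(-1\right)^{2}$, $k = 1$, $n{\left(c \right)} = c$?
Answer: $-194$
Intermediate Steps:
$a{\left(T \right)} = -1 + T$ ($a{\left(T \right)} = T - 1 = -1 + T$)
$g = 1$
$s{\left(K \right)} = -10$ ($s{\left(K \right)} = -8 + \frac{-1 - 1}{1} = -8 - 2 = -10$)
$18 \left(s{\left(-2 \right)} + O{\left(-9 \right)}\right) = 18 \left(-10 + \frac{7}{-9}\right) = 18 \left(-10 + 7 \left(- \frac{1}{9}\right)\right) = 18 \left(-10 - \frac{7}{9}\right) = 18 \left(- \frac{97}{9}\right) = -194$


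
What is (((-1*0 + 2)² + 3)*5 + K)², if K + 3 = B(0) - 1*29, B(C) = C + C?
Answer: 9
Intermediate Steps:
B(C) = 2*C
K = -32 (K = -3 + (2*0 - 1*29) = -3 + (0 - 29) = -3 - 29 = -32)
(((-1*0 + 2)² + 3)*5 + K)² = (((-1*0 + 2)² + 3)*5 - 32)² = (((0 + 2)² + 3)*5 - 32)² = ((2² + 3)*5 - 32)² = ((4 + 3)*5 - 32)² = (7*5 - 32)² = (35 - 32)² = 3² = 9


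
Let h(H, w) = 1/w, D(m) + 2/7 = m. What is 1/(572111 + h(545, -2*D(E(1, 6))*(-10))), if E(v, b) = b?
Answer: 800/457688807 ≈ 1.7479e-6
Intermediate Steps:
D(m) = -2/7 + m
1/(572111 + h(545, -2*D(E(1, 6))*(-10))) = 1/(572111 + 1/(-2*(-2/7 + 6)*(-10))) = 1/(572111 + 1/(-2*40/7*(-10))) = 1/(572111 + 1/(-80/7*(-10))) = 1/(572111 + 1/(800/7)) = 1/(572111 + 7/800) = 1/(457688807/800) = 800/457688807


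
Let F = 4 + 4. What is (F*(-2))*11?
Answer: -176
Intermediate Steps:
F = 8
(F*(-2))*11 = (8*(-2))*11 = -16*11 = -176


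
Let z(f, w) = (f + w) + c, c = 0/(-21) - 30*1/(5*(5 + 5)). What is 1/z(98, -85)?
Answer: 5/62 ≈ 0.080645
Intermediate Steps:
c = -⅗ (c = 0*(-1/21) - 30/(10*5) = 0 - 30/50 = 0 - 30*1/50 = 0 - ⅗ = -⅗ ≈ -0.60000)
z(f, w) = -⅗ + f + w (z(f, w) = (f + w) - ⅗ = -⅗ + f + w)
1/z(98, -85) = 1/(-⅗ + 98 - 85) = 1/(62/5) = 5/62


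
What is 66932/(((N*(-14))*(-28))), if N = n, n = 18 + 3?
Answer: 16733/2058 ≈ 8.1307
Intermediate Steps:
n = 21
N = 21
66932/(((N*(-14))*(-28))) = 66932/(((21*(-14))*(-28))) = 66932/((-294*(-28))) = 66932/8232 = 66932*(1/8232) = 16733/2058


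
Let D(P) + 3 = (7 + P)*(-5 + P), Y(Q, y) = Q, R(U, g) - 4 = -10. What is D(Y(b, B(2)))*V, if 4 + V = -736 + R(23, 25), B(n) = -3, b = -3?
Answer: 26110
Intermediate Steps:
R(U, g) = -6 (R(U, g) = 4 - 10 = -6)
D(P) = -3 + (-5 + P)*(7 + P) (D(P) = -3 + (7 + P)*(-5 + P) = -3 + (-5 + P)*(7 + P))
V = -746 (V = -4 + (-736 - 6) = -4 - 742 = -746)
D(Y(b, B(2)))*V = (-38 + (-3)² + 2*(-3))*(-746) = (-38 + 9 - 6)*(-746) = -35*(-746) = 26110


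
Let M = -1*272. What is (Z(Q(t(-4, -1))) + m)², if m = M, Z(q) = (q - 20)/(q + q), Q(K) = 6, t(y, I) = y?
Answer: 2686321/36 ≈ 74620.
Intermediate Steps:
M = -272
Z(q) = (-20 + q)/(2*q) (Z(q) = (-20 + q)/((2*q)) = (-20 + q)*(1/(2*q)) = (-20 + q)/(2*q))
m = -272
(Z(Q(t(-4, -1))) + m)² = ((½)*(-20 + 6)/6 - 272)² = ((½)*(⅙)*(-14) - 272)² = (-7/6 - 272)² = (-1639/6)² = 2686321/36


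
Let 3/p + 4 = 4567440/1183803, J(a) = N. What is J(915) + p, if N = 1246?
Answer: 68497501/55924 ≈ 1224.8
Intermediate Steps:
J(a) = 1246
p = -1183803/55924 (p = 3/(-4 + 4567440/1183803) = 3/(-4 + 4567440*(1/1183803)) = 3/(-4 + 1522480/394601) = 3/(-55924/394601) = 3*(-394601/55924) = -1183803/55924 ≈ -21.168)
J(915) + p = 1246 - 1183803/55924 = 68497501/55924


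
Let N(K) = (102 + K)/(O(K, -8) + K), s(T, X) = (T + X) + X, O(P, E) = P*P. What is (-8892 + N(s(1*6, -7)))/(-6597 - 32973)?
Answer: 248929/1107960 ≈ 0.22467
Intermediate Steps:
O(P, E) = P**2
s(T, X) = T + 2*X
N(K) = (102 + K)/(K + K**2) (N(K) = (102 + K)/(K**2 + K) = (102 + K)/(K + K**2))
(-8892 + N(s(1*6, -7)))/(-6597 - 32973) = (-8892 + (102 + (1*6 + 2*(-7)))/((1*6 + 2*(-7))*(1 + (1*6 + 2*(-7)))))/(-6597 - 32973) = (-8892 + (102 + (6 - 14))/((6 - 14)*(1 + (6 - 14))))/(-39570) = (-8892 + (102 - 8)/((-8)*(1 - 8)))*(-1/39570) = (-8892 - 1/8*94/(-7))*(-1/39570) = (-8892 - 1/8*(-1/7)*94)*(-1/39570) = (-8892 + 47/28)*(-1/39570) = -248929/28*(-1/39570) = 248929/1107960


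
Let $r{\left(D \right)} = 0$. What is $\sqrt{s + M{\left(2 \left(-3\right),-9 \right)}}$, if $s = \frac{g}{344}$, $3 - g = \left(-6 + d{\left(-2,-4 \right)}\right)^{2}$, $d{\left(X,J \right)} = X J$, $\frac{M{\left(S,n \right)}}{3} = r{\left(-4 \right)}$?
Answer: $\frac{i \sqrt{86}}{172} \approx 0.053916 i$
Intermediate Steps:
$M{\left(S,n \right)} = 0$ ($M{\left(S,n \right)} = 3 \cdot 0 = 0$)
$d{\left(X,J \right)} = J X$
$g = -1$ ($g = 3 - \left(-6 - -8\right)^{2} = 3 - \left(-6 + 8\right)^{2} = 3 - 2^{2} = 3 - 4 = -1$)
$s = - \frac{1}{344} \approx -0.002907$
$\sqrt{s + M{\left(2 \left(-3\right),-9 \right)}} = \sqrt{- \frac{1}{344} + 0} = \sqrt{- \frac{1}{344}} = \frac{i \sqrt{86}}{172}$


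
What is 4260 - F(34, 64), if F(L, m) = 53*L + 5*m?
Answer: 2138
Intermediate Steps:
F(L, m) = 5*m + 53*L
4260 - F(34, 64) = 4260 - (5*64 + 53*34) = 4260 - (320 + 1802) = 4260 - 1*2122 = 4260 - 2122 = 2138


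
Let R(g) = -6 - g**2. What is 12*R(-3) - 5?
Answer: -185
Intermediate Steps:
12*R(-3) - 5 = 12*(-6 - 1*(-3)**2) - 5 = 12*(-6 - 1*9) - 5 = 12*(-6 - 9) - 5 = 12*(-15) - 5 = -180 - 5 = -185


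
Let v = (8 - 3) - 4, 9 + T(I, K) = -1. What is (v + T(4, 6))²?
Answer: 81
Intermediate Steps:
T(I, K) = -10 (T(I, K) = -9 - 1 = -10)
v = 1 (v = 5 - 4 = 1)
(v + T(4, 6))² = (1 - 10)² = (-9)² = 81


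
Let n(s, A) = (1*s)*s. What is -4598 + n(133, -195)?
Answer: 13091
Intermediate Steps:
n(s, A) = s² (n(s, A) = s*s = s²)
-4598 + n(133, -195) = -4598 + 133² = -4598 + 17689 = 13091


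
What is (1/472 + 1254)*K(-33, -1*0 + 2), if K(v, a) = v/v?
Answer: 591889/472 ≈ 1254.0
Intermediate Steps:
K(v, a) = 1
(1/472 + 1254)*K(-33, -1*0 + 2) = (1/472 + 1254)*1 = (591889/472)*1 = 591889/472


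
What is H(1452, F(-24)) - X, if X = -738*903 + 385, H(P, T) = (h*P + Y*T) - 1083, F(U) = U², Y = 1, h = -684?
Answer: -327646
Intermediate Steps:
H(P, T) = -1083 + T - 684*P (H(P, T) = (-684*P + 1*T) - 1083 = (-684*P + T) - 1083 = (T - 684*P) - 1083 = -1083 + T - 684*P)
X = -666029 (X = -666414 + 385 = -666029)
H(1452, F(-24)) - X = (-1083 + (-24)² - 684*1452) - 1*(-666029) = (-1083 + 576 - 993168) + 666029 = -993675 + 666029 = -327646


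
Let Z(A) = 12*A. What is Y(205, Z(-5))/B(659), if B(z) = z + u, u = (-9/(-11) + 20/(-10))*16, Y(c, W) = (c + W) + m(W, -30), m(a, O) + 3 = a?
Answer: 902/7041 ≈ 0.12811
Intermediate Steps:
m(a, O) = -3 + a
Y(c, W) = -3 + c + 2*W (Y(c, W) = (c + W) + (-3 + W) = (W + c) + (-3 + W) = -3 + c + 2*W)
u = -208/11 (u = (-9*(-1/11) + 20*(-⅒))*16 = (9/11 - 2)*16 = -13/11*16 = -208/11 ≈ -18.909)
B(z) = -208/11 + z (B(z) = z - 208/11 = -208/11 + z)
Y(205, Z(-5))/B(659) = (-3 + 205 + 2*(12*(-5)))/(-208/11 + 659) = (-3 + 205 + 2*(-60))/(7041/11) = (-3 + 205 - 120)*(11/7041) = 82*(11/7041) = 902/7041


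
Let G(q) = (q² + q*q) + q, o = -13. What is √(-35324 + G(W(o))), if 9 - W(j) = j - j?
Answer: I*√35153 ≈ 187.49*I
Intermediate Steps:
W(j) = 9 (W(j) = 9 - (j - j) = 9 - 1*0 = 9 + 0 = 9)
G(q) = q + 2*q² (G(q) = (q² + q²) + q = 2*q² + q = q + 2*q²)
√(-35324 + G(W(o))) = √(-35324 + 9*(1 + 2*9)) = √(-35324 + 9*(1 + 18)) = √(-35324 + 9*19) = √(-35324 + 171) = √(-35153) = I*√35153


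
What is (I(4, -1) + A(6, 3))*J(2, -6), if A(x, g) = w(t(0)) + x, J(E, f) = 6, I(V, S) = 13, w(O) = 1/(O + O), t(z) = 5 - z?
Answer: 573/5 ≈ 114.60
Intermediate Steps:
w(O) = 1/(2*O)
A(x, g) = ⅒ + x (A(x, g) = 1/(2*(5 - 1*0)) + x = 1/(2*(5 + 0)) + x = (½)/5 + x = (½)*(⅕) + x = ⅒ + x)
(I(4, -1) + A(6, 3))*J(2, -6) = (13 + (⅒ + 6))*6 = (13 + 61/10)*6 = (191/10)*6 = 573/5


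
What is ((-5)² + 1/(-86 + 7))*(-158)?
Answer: -3948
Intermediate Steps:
((-5)² + 1/(-86 + 7))*(-158) = (25 + 1/(-79))*(-158) = (25 - 1/79)*(-158) = (1974/79)*(-158) = -3948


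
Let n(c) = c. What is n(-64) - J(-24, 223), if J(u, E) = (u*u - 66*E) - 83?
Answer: 14161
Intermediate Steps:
J(u, E) = -83 + u² - 66*E (J(u, E) = (u² - 66*E) - 83 = -83 + u² - 66*E)
n(-64) - J(-24, 223) = -64 - (-83 + (-24)² - 66*223) = -64 - (-83 + 576 - 14718) = -64 - 1*(-14225) = -64 + 14225 = 14161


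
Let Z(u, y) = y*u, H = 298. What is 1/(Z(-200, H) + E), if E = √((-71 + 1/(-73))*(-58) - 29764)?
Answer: -43508/2593095521 - I*√1366633/25930955210 ≈ -1.6778e-5 - 4.5082e-8*I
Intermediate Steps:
Z(u, y) = u*y
E = 10*I*√1366633/73 (E = √((-71 - 1/73)*(-58) - 29764) = √(-5184/73*(-58) - 29764) = √(300672/73 - 29764) = √(-1872100/73) = 10*I*√1366633/73 ≈ 160.14*I)
1/(Z(-200, H) + E) = 1/(-200*298 + 10*I*√1366633/73) = 1/(-59600 + 10*I*√1366633/73)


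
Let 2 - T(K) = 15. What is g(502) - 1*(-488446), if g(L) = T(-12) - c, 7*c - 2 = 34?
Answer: 3418995/7 ≈ 4.8843e+5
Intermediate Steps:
c = 36/7 (c = 2/7 + (⅐)*34 = 2/7 + 34/7 = 36/7 ≈ 5.1429)
T(K) = -13 (T(K) = 2 - 1*15 = 2 - 15 = -13)
g(L) = -127/7 (g(L) = -13 - 1*36/7 = -13 - 36/7 = -127/7)
g(502) - 1*(-488446) = -127/7 - 1*(-488446) = -127/7 + 488446 = 3418995/7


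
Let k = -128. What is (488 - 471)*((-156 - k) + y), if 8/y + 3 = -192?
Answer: -92956/195 ≈ -476.70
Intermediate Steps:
y = -8/195 (y = 8/(-3 - 192) = 8/(-195) = 8*(-1/195) = -8/195 ≈ -0.041026)
(488 - 471)*((-156 - k) + y) = (488 - 471)*((-156 - 1*(-128)) - 8/195) = 17*((-156 + 128) - 8/195) = 17*(-28 - 8/195) = 17*(-5468/195) = -92956/195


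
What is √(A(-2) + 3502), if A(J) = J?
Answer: 10*√35 ≈ 59.161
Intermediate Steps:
√(A(-2) + 3502) = √(-2 + 3502) = √3500 = 10*√35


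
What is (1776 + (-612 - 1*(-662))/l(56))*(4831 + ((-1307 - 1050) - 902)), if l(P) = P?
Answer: 19552929/7 ≈ 2.7933e+6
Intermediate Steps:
(1776 + (-612 - 1*(-662))/l(56))*(4831 + ((-1307 - 1050) - 902)) = (1776 + (-612 - 1*(-662))/56)*(4831 + ((-1307 - 1050) - 902)) = (1776 + (-612 + 662)*(1/56))*(4831 + (-2357 - 902)) = (1776 + 50*(1/56))*(4831 - 3259) = (1776 + 25/28)*1572 = (49753/28)*1572 = 19552929/7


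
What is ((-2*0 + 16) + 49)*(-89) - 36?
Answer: -5821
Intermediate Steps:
((-2*0 + 16) + 49)*(-89) - 36 = ((0 + 16) + 49)*(-89) - 36 = (16 + 49)*(-89) - 36 = 65*(-89) - 36 = -5785 - 36 = -5821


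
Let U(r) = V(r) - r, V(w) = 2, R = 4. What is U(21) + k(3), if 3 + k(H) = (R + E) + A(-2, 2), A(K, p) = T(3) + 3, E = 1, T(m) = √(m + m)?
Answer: -14 + √6 ≈ -11.551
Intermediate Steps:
T(m) = √2*√m (T(m) = √(2*m) = √2*√m)
A(K, p) = 3 + √6 (A(K, p) = √2*√3 + 3 = √6 + 3 = 3 + √6)
U(r) = 2 - r
k(H) = 5 + √6 (k(H) = -3 + ((4 + 1) + (3 + √6)) = -3 + (5 + (3 + √6)) = -3 + (8 + √6) = 5 + √6)
U(21) + k(3) = (2 - 1*21) + (5 + √6) = (2 - 21) + (5 + √6) = -19 + (5 + √6) = -14 + √6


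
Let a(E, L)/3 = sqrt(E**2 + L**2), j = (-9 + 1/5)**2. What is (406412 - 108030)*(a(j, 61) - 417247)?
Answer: -124498994354 + 895146*sqrt(6073721)/25 ≈ -1.2441e+11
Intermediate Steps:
j = 1936/25 (j = (-9 + 1/5)**2 = (-44/5)**2 = 1936/25 ≈ 77.440)
a(E, L) = 3*sqrt(E**2 + L**2)
(406412 - 108030)*(a(j, 61) - 417247) = (406412 - 108030)*(3*sqrt((1936/25)**2 + 61**2) - 417247) = 298382*(3*sqrt(3748096/625 + 3721) - 417247) = 298382*(3*sqrt(6073721/625) - 417247) = 298382*(3*(sqrt(6073721)/25) - 417247) = 298382*(3*sqrt(6073721)/25 - 417247) = 298382*(-417247 + 3*sqrt(6073721)/25) = -124498994354 + 895146*sqrt(6073721)/25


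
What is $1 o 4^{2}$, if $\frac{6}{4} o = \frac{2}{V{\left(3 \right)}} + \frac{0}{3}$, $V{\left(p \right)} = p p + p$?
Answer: $\frac{16}{9} \approx 1.7778$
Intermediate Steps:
$V{\left(p \right)} = p + p^{2}$ ($V{\left(p \right)} = p^{2} + p = p + p^{2}$)
$o = \frac{1}{9}$ ($o = \frac{2 \left(\frac{2}{3 \left(1 + 3\right)} + \frac{0}{3}\right)}{3} = \frac{2 \left(\frac{2}{3 \cdot 4} + 0 \cdot \frac{1}{3}\right)}{3} = \frac{2 \left(\frac{2}{12} + 0\right)}{3} = \frac{2 \left(2 \cdot \frac{1}{12} + 0\right)}{3} = \frac{2 \left(\frac{1}{6} + 0\right)}{3} = \frac{2}{3} \cdot \frac{1}{6} = \frac{1}{9} \approx 0.11111$)
$1 o 4^{2} = 1 \cdot \frac{1}{9} \cdot 4^{2} = \frac{1}{9} \cdot 16 = \frac{16}{9}$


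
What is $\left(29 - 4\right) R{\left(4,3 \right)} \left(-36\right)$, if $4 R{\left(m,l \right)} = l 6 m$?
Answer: $-16200$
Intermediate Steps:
$R{\left(m,l \right)} = \frac{3 l m}{2}$ ($R{\left(m,l \right)} = \frac{l 6 m}{4} = \frac{6 l m}{4} = \frac{3 l m}{2}$)
$\left(29 - 4\right) R{\left(4,3 \right)} \left(-36\right) = \left(29 - 4\right) \frac{3}{2} \cdot 3 \cdot 4 \left(-36\right) = 25 \cdot 18 \left(-36\right) = 450 \left(-36\right) = -16200$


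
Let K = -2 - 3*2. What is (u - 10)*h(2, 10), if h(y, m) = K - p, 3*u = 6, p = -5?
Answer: 24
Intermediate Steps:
K = -8 (K = -2 - 6 = -8)
u = 2 (u = (⅓)*6 = 2)
h(y, m) = -3 (h(y, m) = -8 - 1*(-5) = -8 + 5 = -3)
(u - 10)*h(2, 10) = (2 - 10)*(-3) = -8*(-3) = 24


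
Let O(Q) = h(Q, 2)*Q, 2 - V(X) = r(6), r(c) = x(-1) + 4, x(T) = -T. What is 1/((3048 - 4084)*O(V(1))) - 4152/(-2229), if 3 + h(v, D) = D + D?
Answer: 4302215/2309244 ≈ 1.8630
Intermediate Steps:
r(c) = 5 (r(c) = -1*(-1) + 4 = 1 + 4 = 5)
h(v, D) = -3 + 2*D (h(v, D) = -3 + (D + D) = -3 + 2*D)
V(X) = -3 (V(X) = 2 - 1*5 = 2 - 5 = -3)
O(Q) = Q (O(Q) = (-3 + 2*2)*Q = (-3 + 4)*Q = 1*Q = Q)
1/((3048 - 4084)*O(V(1))) - 4152/(-2229) = 1/((3048 - 4084)*(-3)) - 4152/(-2229) = -⅓/(-1036) - 4152*(-1/2229) = -1/1036*(-⅓) + 1384/743 = 1/3108 + 1384/743 = 4302215/2309244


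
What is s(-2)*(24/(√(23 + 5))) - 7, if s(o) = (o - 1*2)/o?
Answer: -7 + 24*√7/7 ≈ 2.0711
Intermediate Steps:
s(o) = (-2 + o)/o (s(o) = (o - 2)/o = (-2 + o)/o)
s(-2)*(24/(√(23 + 5))) - 7 = ((-2 - 2)/(-2))*(24/(√(23 + 5))) - 7 = (-½*(-4))*(24/(√28)) - 7 = 2*(24/((2*√7))) - 7 = 2*(24*(√7/14)) - 7 = 2*(12*√7/7) - 7 = 24*√7/7 - 7 = -7 + 24*√7/7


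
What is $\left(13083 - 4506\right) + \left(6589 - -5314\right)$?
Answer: $20480$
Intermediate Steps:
$\left(13083 - 4506\right) + \left(6589 - -5314\right) = 8577 + \left(6589 + 5314\right) = 8577 + 11903 = 20480$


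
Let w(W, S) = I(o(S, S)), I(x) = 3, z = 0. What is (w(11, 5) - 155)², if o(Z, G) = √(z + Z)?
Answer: 23104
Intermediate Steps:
o(Z, G) = √Z (o(Z, G) = √(0 + Z) = √Z)
w(W, S) = 3
(w(11, 5) - 155)² = (3 - 155)² = (-152)² = 23104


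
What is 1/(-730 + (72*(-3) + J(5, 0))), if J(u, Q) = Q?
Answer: -1/946 ≈ -0.0010571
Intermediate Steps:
1/(-730 + (72*(-3) + J(5, 0))) = 1/(-730 + (72*(-3) + 0)) = 1/(-730 + (-216 + 0)) = 1/(-730 - 216) = 1/(-946) = -1/946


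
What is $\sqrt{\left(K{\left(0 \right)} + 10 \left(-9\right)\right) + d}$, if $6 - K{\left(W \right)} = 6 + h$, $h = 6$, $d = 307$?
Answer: $\sqrt{211} \approx 14.526$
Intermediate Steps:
$K{\left(W \right)} = -6$ ($K{\left(W \right)} = 6 - \left(6 + 6\right) = 6 - 12 = -6$)
$\sqrt{\left(K{\left(0 \right)} + 10 \left(-9\right)\right) + d} = \sqrt{\left(-6 + 10 \left(-9\right)\right) + 307} = \sqrt{\left(-6 - 90\right) + 307} = \sqrt{-96 + 307} = \sqrt{211}$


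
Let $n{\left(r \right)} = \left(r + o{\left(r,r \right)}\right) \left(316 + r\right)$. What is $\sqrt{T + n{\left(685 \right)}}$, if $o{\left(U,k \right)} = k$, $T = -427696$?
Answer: $\sqrt{943674} \approx 971.43$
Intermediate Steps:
$n{\left(r \right)} = 2 r \left(316 + r\right)$ ($n{\left(r \right)} = \left(r + r\right) \left(316 + r\right) = 2 r \left(316 + r\right)$)
$\sqrt{T + n{\left(685 \right)}} = \sqrt{-427696 + 2 \cdot 685 \left(316 + 685\right)} = \sqrt{-427696 + 2 \cdot 685 \cdot 1001} = \sqrt{-427696 + 1371370} = \sqrt{943674}$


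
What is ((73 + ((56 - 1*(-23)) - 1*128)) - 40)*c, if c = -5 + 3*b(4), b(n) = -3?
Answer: 224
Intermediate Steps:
c = -14 (c = -5 + 3*(-3) = -5 - 9 = -14)
((73 + ((56 - 1*(-23)) - 1*128)) - 40)*c = ((73 + ((56 - 1*(-23)) - 1*128)) - 40)*(-14) = ((73 + ((56 + 23) - 128)) - 40)*(-14) = ((73 + (79 - 128)) - 40)*(-14) = ((73 - 49) - 40)*(-14) = (24 - 40)*(-14) = -16*(-14) = 224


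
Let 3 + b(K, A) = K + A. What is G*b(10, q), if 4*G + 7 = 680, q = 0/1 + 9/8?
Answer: 43745/32 ≈ 1367.0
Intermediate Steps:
q = 9/8 (q = 0*1 + 9*(1/8) = 0 + 9/8 = 9/8 ≈ 1.1250)
G = 673/4 (G = -7/4 + (1/4)*680 = -7/4 + 170 = 673/4 ≈ 168.25)
b(K, A) = -3 + A + K (b(K, A) = -3 + (K + A) = -3 + (A + K) = -3 + A + K)
G*b(10, q) = 673*(-3 + 9/8 + 10)/4 = (673/4)*(65/8) = 43745/32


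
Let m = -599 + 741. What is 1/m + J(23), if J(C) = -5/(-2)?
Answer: 178/71 ≈ 2.5070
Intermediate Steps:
J(C) = 5/2 (J(C) = -5*(-½) = 5/2)
m = 142
1/m + J(23) = 1/142 + 5/2 = 178/71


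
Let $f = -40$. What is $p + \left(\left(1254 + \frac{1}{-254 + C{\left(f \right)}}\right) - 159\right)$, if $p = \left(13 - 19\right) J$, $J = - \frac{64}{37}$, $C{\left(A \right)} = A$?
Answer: $\frac{12024269}{10878} \approx 1105.4$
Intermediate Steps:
$J = - \frac{64}{37}$ ($J = \left(-64\right) \frac{1}{37} = - \frac{64}{37} \approx -1.7297$)
$p = \frac{384}{37}$ ($p = \left(13 - 19\right) \left(- \frac{64}{37}\right) = \left(-6\right) \left(- \frac{64}{37}\right) = \frac{384}{37} \approx 10.378$)
$p + \left(\left(1254 + \frac{1}{-254 + C{\left(f \right)}}\right) - 159\right) = \frac{384}{37} + \left(\left(1254 + \frac{1}{-254 - 40}\right) - 159\right) = \frac{384}{37} + \left(\left(1254 + \frac{1}{-294}\right) - 159\right) = \frac{384}{37} + \left(\left(1254 - \frac{1}{294}\right) - 159\right) = \frac{384}{37} + \left(\frac{368675}{294} - 159\right) = \frac{384}{37} + \frac{321929}{294} = \frac{12024269}{10878}$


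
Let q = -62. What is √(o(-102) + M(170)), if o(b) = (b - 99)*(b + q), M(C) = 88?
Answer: 2*√8263 ≈ 181.80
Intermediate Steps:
o(b) = (-99 + b)*(-62 + b) (o(b) = (b - 99)*(b - 62) = (-99 + b)*(-62 + b))
√(o(-102) + M(170)) = √((6138 + (-102)² - 161*(-102)) + 88) = √((6138 + 10404 + 16422) + 88) = √(32964 + 88) = √33052 = 2*√8263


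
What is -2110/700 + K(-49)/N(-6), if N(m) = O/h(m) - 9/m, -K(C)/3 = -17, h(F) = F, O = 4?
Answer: 4073/70 ≈ 58.186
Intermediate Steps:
K(C) = 51 (K(C) = -3*(-17) = 51)
N(m) = -5/m (N(m) = 4/m - 9/m = -5/m)
-2110/700 + K(-49)/N(-6) = -2110/700 + 51/((-5/(-6))) = -2110*1/700 + 51/((-5*(-⅙))) = -211/70 + 51/(⅚) = -211/70 + 51*(6/5) = -211/70 + 306/5 = 4073/70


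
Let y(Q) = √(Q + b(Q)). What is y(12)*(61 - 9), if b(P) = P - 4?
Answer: 104*√5 ≈ 232.55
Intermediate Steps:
b(P) = -4 + P
y(Q) = √(-4 + 2*Q) (y(Q) = √(Q + (-4 + Q)) = √(-4 + 2*Q))
y(12)*(61 - 9) = √(-4 + 2*12)*(61 - 9) = √(-4 + 24)*52 = √20*52 = (2*√5)*52 = 104*√5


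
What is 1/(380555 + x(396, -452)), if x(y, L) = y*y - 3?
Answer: 1/537368 ≈ 1.8609e-6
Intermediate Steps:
x(y, L) = -3 + y² (x(y, L) = y² - 3 = -3 + y²)
1/(380555 + x(396, -452)) = 1/(380555 + (-3 + 396²)) = 1/(380555 + (-3 + 156816)) = 1/(380555 + 156813) = 1/537368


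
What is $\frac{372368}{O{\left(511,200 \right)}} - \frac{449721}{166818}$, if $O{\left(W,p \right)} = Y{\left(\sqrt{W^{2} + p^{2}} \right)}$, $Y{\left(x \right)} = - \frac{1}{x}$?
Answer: $- \frac{149907}{55606} - 372368 \sqrt{301121} \approx -2.0434 \cdot 10^{8}$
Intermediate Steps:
$O{\left(W,p \right)} = - \frac{1}{\sqrt{W^{2} + p^{2}}}$
$\frac{372368}{O{\left(511,200 \right)}} - \frac{449721}{166818} = \frac{372368}{\left(-1\right) \frac{1}{\sqrt{511^{2} + 200^{2}}}} - \frac{449721}{166818} = \frac{372368}{\left(-1\right) \frac{1}{\sqrt{261121 + 40000}}} - \frac{149907}{55606} = \frac{372368}{\left(-1\right) \frac{1}{\sqrt{301121}}} - \frac{149907}{55606} = \frac{372368}{\left(-1\right) \frac{\sqrt{301121}}{301121}} - \frac{149907}{55606} = \frac{372368}{\left(- \frac{1}{301121}\right) \sqrt{301121}} - \frac{149907}{55606} = 372368 \left(- \sqrt{301121}\right) - \frac{149907}{55606} = - 372368 \sqrt{301121} - \frac{149907}{55606} = - \frac{149907}{55606} - 372368 \sqrt{301121}$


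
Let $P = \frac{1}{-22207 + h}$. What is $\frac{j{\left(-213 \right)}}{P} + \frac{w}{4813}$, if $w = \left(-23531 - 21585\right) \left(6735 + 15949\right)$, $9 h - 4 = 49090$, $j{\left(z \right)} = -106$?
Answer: $\frac{67708324786}{43317} \approx 1.5631 \cdot 10^{6}$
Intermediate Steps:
$h = \frac{49094}{9}$ ($h = \frac{4}{9} + \frac{1}{9} \cdot 49090 = \frac{4}{9} + \frac{49090}{9} = \frac{49094}{9} \approx 5454.9$)
$w = -1023411344$ ($w = \left(-45116\right) 22684 = -1023411344$)
$P = - \frac{9}{150769}$ ($P = \frac{1}{-22207 + \frac{49094}{9}} = \frac{1}{- \frac{150769}{9}} = - \frac{9}{150769} \approx -5.9694 \cdot 10^{-5}$)
$\frac{j{\left(-213 \right)}}{P} + \frac{w}{4813} = - \frac{106}{- \frac{9}{150769}} - \frac{1023411344}{4813} = \left(-106\right) \left(- \frac{150769}{9}\right) - \frac{1023411344}{4813} = \frac{15981514}{9} - \frac{1023411344}{4813} = \frac{67708324786}{43317}$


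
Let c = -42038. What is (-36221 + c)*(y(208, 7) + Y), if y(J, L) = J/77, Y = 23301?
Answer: -140426775715/77 ≈ -1.8237e+9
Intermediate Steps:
y(J, L) = J/77 (y(J, L) = J*(1/77) = J/77)
(-36221 + c)*(y(208, 7) + Y) = (-36221 - 42038)*((1/77)*208 + 23301) = -78259*(208/77 + 23301) = -78259*1794385/77 = -140426775715/77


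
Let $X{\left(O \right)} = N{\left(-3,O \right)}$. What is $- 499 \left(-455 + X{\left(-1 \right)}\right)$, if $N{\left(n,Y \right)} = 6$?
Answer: $224051$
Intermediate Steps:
$X{\left(O \right)} = 6$
$- 499 \left(-455 + X{\left(-1 \right)}\right) = - 499 \left(-455 + 6\right) = \left(-499\right) \left(-449\right) = 224051$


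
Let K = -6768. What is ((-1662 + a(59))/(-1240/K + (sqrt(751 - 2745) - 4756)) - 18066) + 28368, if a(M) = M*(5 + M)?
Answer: 166775422937948466/16189343680945 - 1513023624*I*sqrt(1994)/16189343680945 ≈ 10302.0 - 0.0041733*I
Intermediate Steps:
((-1662 + a(59))/(-1240/K + (sqrt(751 - 2745) - 4756)) - 18066) + 28368 = ((-1662 + 59*(5 + 59))/(-1240/(-6768) + (sqrt(751 - 2745) - 4756)) - 18066) + 28368 = ((-1662 + 59*64)/(-1240*(-1/6768) + (sqrt(-1994) - 4756)) - 18066) + 28368 = ((-1662 + 3776)/(155/846 + (I*sqrt(1994) - 4756)) - 18066) + 28368 = (2114/(155/846 + (-4756 + I*sqrt(1994))) - 18066) + 28368 = (2114/(-4023421/846 + I*sqrt(1994)) - 18066) + 28368 = (-18066 + 2114/(-4023421/846 + I*sqrt(1994))) + 28368 = 10302 + 2114/(-4023421/846 + I*sqrt(1994))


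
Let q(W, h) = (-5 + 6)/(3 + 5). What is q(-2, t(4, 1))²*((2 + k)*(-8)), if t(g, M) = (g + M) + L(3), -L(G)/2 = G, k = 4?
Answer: -¾ ≈ -0.75000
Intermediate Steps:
L(G) = -2*G
t(g, M) = -6 + M + g (t(g, M) = (g + M) - 2*3 = (M + g) - 6 = -6 + M + g)
q(W, h) = ⅛ (q(W, h) = 1/8 = 1*(⅛) = ⅛)
q(-2, t(4, 1))²*((2 + k)*(-8)) = (⅛)²*((2 + 4)*(-8)) = (6*(-8))/64 = (1/64)*(-48) = -¾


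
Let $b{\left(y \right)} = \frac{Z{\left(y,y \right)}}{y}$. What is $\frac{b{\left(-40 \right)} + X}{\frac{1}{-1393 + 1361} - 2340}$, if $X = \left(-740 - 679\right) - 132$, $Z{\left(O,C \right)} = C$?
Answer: $\frac{49600}{74881} \approx 0.66238$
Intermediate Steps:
$X = -1551$ ($X = -1419 - 132 = -1551$)
$b{\left(y \right)} = 1$ ($b{\left(y \right)} = \frac{y}{y} = 1$)
$\frac{b{\left(-40 \right)} + X}{\frac{1}{-1393 + 1361} - 2340} = \frac{1 - 1551}{\frac{1}{-1393 + 1361} - 2340} = - \frac{1550}{\frac{1}{-32} - 2340} = - \frac{1550}{- \frac{1}{32} - 2340} = - \frac{1550}{- \frac{74881}{32}} = \left(-1550\right) \left(- \frac{32}{74881}\right) = \frac{49600}{74881}$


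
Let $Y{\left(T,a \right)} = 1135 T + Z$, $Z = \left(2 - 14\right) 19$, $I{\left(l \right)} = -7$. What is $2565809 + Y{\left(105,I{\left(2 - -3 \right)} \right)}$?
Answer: $2684756$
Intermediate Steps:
$Z = -228$ ($Z = \left(-12\right) 19 = -228$)
$Y{\left(T,a \right)} = -228 + 1135 T$ ($Y{\left(T,a \right)} = 1135 T - 228 = -228 + 1135 T$)
$2565809 + Y{\left(105,I{\left(2 - -3 \right)} \right)} = 2565809 + \left(-228 + 1135 \cdot 105\right) = 2565809 + \left(-228 + 119175\right) = 2565809 + 118947 = 2684756$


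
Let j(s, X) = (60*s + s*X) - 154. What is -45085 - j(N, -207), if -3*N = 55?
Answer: -47626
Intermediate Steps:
N = -55/3 (N = -1/3*55 = -55/3 ≈ -18.333)
j(s, X) = -154 + 60*s + X*s (j(s, X) = (60*s + X*s) - 154 = -154 + 60*s + X*s)
-45085 - j(N, -207) = -45085 - (-154 + 60*(-55/3) - 207*(-55/3)) = -45085 - (-154 - 1100 + 3795) = -45085 - 1*2541 = -45085 - 2541 = -47626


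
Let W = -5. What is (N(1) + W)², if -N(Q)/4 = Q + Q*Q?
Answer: 169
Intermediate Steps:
N(Q) = -4*Q - 4*Q² (N(Q) = -4*(Q + Q*Q) = -4*(Q + Q²) = -4*Q - 4*Q²)
(N(1) + W)² = (-4*1*(1 + 1) - 5)² = (-4*1*2 - 5)² = (-8 - 5)² = (-13)² = 169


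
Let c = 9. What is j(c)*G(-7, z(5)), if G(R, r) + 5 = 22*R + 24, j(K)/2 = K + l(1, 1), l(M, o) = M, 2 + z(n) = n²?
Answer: -2700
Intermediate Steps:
z(n) = -2 + n²
j(K) = 2 + 2*K (j(K) = 2*(K + 1) = 2*(1 + K) = 2 + 2*K)
G(R, r) = 19 + 22*R (G(R, r) = -5 + (22*R + 24) = -5 + (24 + 22*R) = 19 + 22*R)
j(c)*G(-7, z(5)) = (2 + 2*9)*(19 + 22*(-7)) = (2 + 18)*(19 - 154) = 20*(-135) = -2700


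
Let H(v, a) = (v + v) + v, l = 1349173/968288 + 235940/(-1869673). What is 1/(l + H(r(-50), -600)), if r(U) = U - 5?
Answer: -1810381929824/296418963961251 ≈ -0.0061075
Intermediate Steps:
l = 2294054459709/1810381929824 (l = 1349173*(1/968288) + 235940*(-1/1869673) = 1349173/968288 - 235940/1869673 = 2294054459709/1810381929824 ≈ 1.2672)
r(U) = -5 + U
H(v, a) = 3*v (H(v, a) = 2*v + v = 3*v)
1/(l + H(r(-50), -600)) = 1/(2294054459709/1810381929824 + 3*(-5 - 50)) = 1/(2294054459709/1810381929824 + 3*(-55)) = 1/(2294054459709/1810381929824 - 165) = 1/(-296418963961251/1810381929824) = -1810381929824/296418963961251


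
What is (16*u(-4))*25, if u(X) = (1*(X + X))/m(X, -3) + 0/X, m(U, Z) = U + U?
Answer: 400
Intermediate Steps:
m(U, Z) = 2*U
u(X) = 1 (u(X) = (1*(X + X))/((2*X)) + 0/X = (1*(2*X))*(1/(2*X)) + 0 = (2*X)*(1/(2*X)) + 0 = 1 + 0 = 1)
(16*u(-4))*25 = (16*1)*25 = 16*25 = 400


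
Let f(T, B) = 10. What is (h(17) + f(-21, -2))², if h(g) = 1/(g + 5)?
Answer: 48841/484 ≈ 100.91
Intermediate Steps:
h(g) = 1/(5 + g)
(h(17) + f(-21, -2))² = (1/(5 + 17) + 10)² = (1/22 + 10)² = (221/22)² = 48841/484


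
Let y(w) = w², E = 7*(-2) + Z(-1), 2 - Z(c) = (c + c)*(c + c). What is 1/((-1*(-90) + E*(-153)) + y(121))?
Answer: 1/17179 ≈ 5.8211e-5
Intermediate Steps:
Z(c) = 2 - 4*c² (Z(c) = 2 - (c + c)*(c + c) = 2 - 2*c*2*c = 2 - 4*c²)
E = -16 (E = 7*(-2) + (2 - 4*(-1)²) = -14 + (2 - 4*1) = -14 + (2 - 4) = -14 - 2 = -16)
1/((-1*(-90) + E*(-153)) + y(121)) = 1/((-1*(-90) - 16*(-153)) + 121²) = 1/((90 + 2448) + 14641) = 1/(2538 + 14641) = 1/17179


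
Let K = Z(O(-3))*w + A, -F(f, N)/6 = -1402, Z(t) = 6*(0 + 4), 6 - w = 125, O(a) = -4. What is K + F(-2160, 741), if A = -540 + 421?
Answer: 5437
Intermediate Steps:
w = -119 (w = 6 - 1*125 = 6 - 125 = -119)
A = -119
Z(t) = 24 (Z(t) = 6*4 = 24)
F(f, N) = 8412 (F(f, N) = -6*(-1402) = 8412)
K = -2975 (K = 24*(-119) - 119 = -2856 - 119 = -2975)
K + F(-2160, 741) = -2975 + 8412 = 5437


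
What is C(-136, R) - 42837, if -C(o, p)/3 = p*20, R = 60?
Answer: -46437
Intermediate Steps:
C(o, p) = -60*p (C(o, p) = -3*p*20 = -60*p)
C(-136, R) - 42837 = -60*60 - 42837 = -3600 - 42837 = -46437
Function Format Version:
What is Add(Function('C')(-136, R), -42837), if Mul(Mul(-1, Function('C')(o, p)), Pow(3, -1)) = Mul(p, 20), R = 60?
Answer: -46437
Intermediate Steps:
Function('C')(o, p) = Mul(-60, p) (Function('C')(o, p) = Mul(-3, Mul(p, 20)) = Mul(-3, Mul(20, p)) = Mul(-60, p))
Add(Function('C')(-136, R), -42837) = Add(Mul(-60, 60), -42837) = Add(-3600, -42837) = -46437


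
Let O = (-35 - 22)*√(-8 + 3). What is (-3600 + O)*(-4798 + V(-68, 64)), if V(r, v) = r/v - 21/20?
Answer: 17280405 + 21888513*I*√5/80 ≈ 1.728e+7 + 6.118e+5*I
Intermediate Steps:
V(r, v) = -21/20 + r/v (V(r, v) = r/v - 21*1/20 = r/v - 21/20 = -21/20 + r/v)
O = -57*I*√5 ≈ -127.46*I
(-3600 + O)*(-4798 + V(-68, 64)) = (-3600 - 57*I*√5)*(-4798 + (-21/20 - 68/64)) = (-3600 - 57*I*√5)*(-4798 + (-21/20 - 68*1/64)) = (-3600 - 57*I*√5)*(-4798 + (-21/20 - 17/16)) = (-3600 - 57*I*√5)*(-4798 - 169/80) = (-3600 - 57*I*√5)*(-384009/80) = 17280405 + 21888513*I*√5/80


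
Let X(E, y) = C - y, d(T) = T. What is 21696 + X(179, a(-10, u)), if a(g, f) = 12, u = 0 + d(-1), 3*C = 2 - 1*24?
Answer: 65030/3 ≈ 21677.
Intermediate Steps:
C = -22/3 (C = (2 - 1*24)/3 = (2 - 24)/3 = (⅓)*(-22) = -22/3 ≈ -7.3333)
u = -1 (u = 0 - 1 = -1)
X(E, y) = -22/3 - y
21696 + X(179, a(-10, u)) = 21696 + (-22/3 - 1*12) = 21696 + (-22/3 - 12) = 21696 - 58/3 = 65030/3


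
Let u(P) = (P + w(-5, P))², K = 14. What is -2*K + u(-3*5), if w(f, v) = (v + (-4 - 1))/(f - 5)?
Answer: 141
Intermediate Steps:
w(f, v) = (-5 + v)/(-5 + f) (w(f, v) = (v - 5)/(-5 + f) = (-5 + v)/(-5 + f))
u(P) = (½ + 9*P/10)² (u(P) = (P + (-5 + P)/(-5 - 5))² = (P + (-5 + P)/(-10))² = (P - (-5 + P)/10)² = (P + (½ - P/10))² = (½ + 9*P/10)²)
-2*K + u(-3*5) = -2*14 + (5 + 9*(-3*5))²/100 = -28 + (5 + 9*(-15))²/100 = -28 + (5 - 135)²/100 = -28 + (1/100)*(-130)² = -28 + (1/100)*16900 = -28 + 169 = 141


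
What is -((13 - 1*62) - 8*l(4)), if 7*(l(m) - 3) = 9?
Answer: 583/7 ≈ 83.286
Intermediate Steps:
l(m) = 30/7 (l(m) = 3 + (⅐)*9 = 3 + 9/7 = 30/7)
-((13 - 1*62) - 8*l(4)) = -((13 - 1*62) - 8*30/7) = -((13 - 62) - 240/7) = -(-49 - 240/7) = -1*(-583/7) = 583/7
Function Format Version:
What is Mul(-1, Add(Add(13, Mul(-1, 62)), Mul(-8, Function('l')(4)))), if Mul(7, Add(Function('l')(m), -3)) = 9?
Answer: Rational(583, 7) ≈ 83.286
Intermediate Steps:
Function('l')(m) = Rational(30, 7) (Function('l')(m) = Add(3, Mul(Rational(1, 7), 9)) = Add(3, Rational(9, 7)) = Rational(30, 7))
Mul(-1, Add(Add(13, Mul(-1, 62)), Mul(-8, Function('l')(4)))) = Mul(-1, Add(Add(13, Mul(-1, 62)), Mul(-8, Rational(30, 7)))) = Mul(-1, Add(Add(13, -62), Rational(-240, 7))) = Mul(-1, Add(-49, Rational(-240, 7))) = Mul(-1, Rational(-583, 7)) = Rational(583, 7)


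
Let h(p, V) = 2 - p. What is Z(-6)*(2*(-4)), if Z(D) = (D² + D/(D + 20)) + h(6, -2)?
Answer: -1768/7 ≈ -252.57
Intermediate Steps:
Z(D) = -4 + D² + D/(20 + D) (Z(D) = (D² + D/(D + 20)) + (2 - 1*6) = (D² + D/(20 + D)) + (2 - 6) = (D² + D/(20 + D)) - 4 = -4 + D² + D/(20 + D))
Z(-6)*(2*(-4)) = ((-80 + (-6)³ - 3*(-6) + 20*(-6)²)/(20 - 6))*(2*(-4)) = ((-80 - 216 + 18 + 20*36)/14)*(-8) = ((-80 - 216 + 18 + 720)/14)*(-8) = ((1/14)*442)*(-8) = (221/7)*(-8) = -1768/7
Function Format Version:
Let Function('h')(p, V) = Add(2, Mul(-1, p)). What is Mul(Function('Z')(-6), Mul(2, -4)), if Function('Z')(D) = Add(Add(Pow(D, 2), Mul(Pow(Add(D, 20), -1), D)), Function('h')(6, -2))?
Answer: Rational(-1768, 7) ≈ -252.57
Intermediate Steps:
Function('Z')(D) = Add(-4, Pow(D, 2), Mul(D, Pow(Add(20, D), -1))) (Function('Z')(D) = Add(Add(Pow(D, 2), Mul(Pow(Add(D, 20), -1), D)), Add(2, Mul(-1, 6))) = Add(Add(Pow(D, 2), Mul(Pow(Add(20, D), -1), D)), Add(2, -6)) = Add(Add(Pow(D, 2), Mul(D, Pow(Add(20, D), -1))), -4) = Add(-4, Pow(D, 2), Mul(D, Pow(Add(20, D), -1))))
Mul(Function('Z')(-6), Mul(2, -4)) = Mul(Mul(Pow(Add(20, -6), -1), Add(-80, Pow(-6, 3), Mul(-3, -6), Mul(20, Pow(-6, 2)))), Mul(2, -4)) = Mul(Mul(Pow(14, -1), Add(-80, -216, 18, Mul(20, 36))), -8) = Mul(Mul(Rational(1, 14), Add(-80, -216, 18, 720)), -8) = Mul(Mul(Rational(1, 14), 442), -8) = Mul(Rational(221, 7), -8) = Rational(-1768, 7)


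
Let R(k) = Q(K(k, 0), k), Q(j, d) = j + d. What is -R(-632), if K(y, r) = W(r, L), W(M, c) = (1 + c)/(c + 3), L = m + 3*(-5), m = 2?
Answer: 3154/5 ≈ 630.80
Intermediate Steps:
L = -13 (L = 2 + 3*(-5) = 2 - 15 = -13)
W(M, c) = (1 + c)/(3 + c)
K(y, r) = 6/5 (K(y, r) = (1 - 13)/(3 - 13) = -12/(-10) = -1/10*(-12) = 6/5)
Q(j, d) = d + j
R(k) = 6/5 + k (R(k) = k + 6/5 = 6/5 + k)
-R(-632) = -(6/5 - 632) = -1*(-3154/5) = 3154/5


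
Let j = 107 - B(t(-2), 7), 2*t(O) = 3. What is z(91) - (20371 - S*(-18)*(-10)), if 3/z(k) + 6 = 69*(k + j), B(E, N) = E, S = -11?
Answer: -201941283/9035 ≈ -22351.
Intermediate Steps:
t(O) = 3/2 (t(O) = (½)*3 = 3/2)
j = 211/2 (j = 107 - 1*3/2 = 107 - 3/2 = 211/2 ≈ 105.50)
z(k) = 3/(14547/2 + 69*k) (z(k) = 3/(-6 + 69*(k + 211/2)) = 3/(-6 + 69*(211/2 + k)) = 3/(-6 + (14559/2 + 69*k)) = 3/(14547/2 + 69*k))
z(91) - (20371 - S*(-18)*(-10)) = 2/(4849 + 46*91) - (20371 - (-11*(-18))*(-10)) = 2/(4849 + 4186) - (20371 - 198*(-10)) = 2/9035 - (20371 - 1*(-1980)) = 2*(1/9035) - (20371 + 1980) = 2/9035 - 1*22351 = 2/9035 - 22351 = -201941283/9035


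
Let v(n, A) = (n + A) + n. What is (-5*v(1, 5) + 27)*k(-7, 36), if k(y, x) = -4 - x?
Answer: 320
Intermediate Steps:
v(n, A) = A + 2*n (v(n, A) = (A + n) + n = A + 2*n)
(-5*v(1, 5) + 27)*k(-7, 36) = (-5*(5 + 2*1) + 27)*(-4 - 1*36) = (-5*(5 + 2) + 27)*(-4 - 36) = (-5*7 + 27)*(-40) = (-35 + 27)*(-40) = -8*(-40) = 320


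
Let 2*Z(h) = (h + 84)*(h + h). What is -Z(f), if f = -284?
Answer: -56800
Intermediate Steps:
Z(h) = h*(84 + h) (Z(h) = ((h + 84)*(h + h))/2 = ((84 + h)*(2*h))/2 = (2*h*(84 + h))/2 = h*(84 + h))
-Z(f) = -(-284)*(84 - 284) = -(-284)*(-200) = -1*56800 = -56800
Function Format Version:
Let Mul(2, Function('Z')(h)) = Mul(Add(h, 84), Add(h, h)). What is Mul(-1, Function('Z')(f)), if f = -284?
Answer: -56800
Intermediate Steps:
Function('Z')(h) = Mul(h, Add(84, h)) (Function('Z')(h) = Mul(Rational(1, 2), Mul(Add(h, 84), Add(h, h))) = Mul(Rational(1, 2), Mul(Add(84, h), Mul(2, h))) = Mul(Rational(1, 2), Mul(2, h, Add(84, h))) = Mul(h, Add(84, h)))
Mul(-1, Function('Z')(f)) = Mul(-1, Mul(-284, Add(84, -284))) = Mul(-1, Mul(-284, -200)) = Mul(-1, 56800) = -56800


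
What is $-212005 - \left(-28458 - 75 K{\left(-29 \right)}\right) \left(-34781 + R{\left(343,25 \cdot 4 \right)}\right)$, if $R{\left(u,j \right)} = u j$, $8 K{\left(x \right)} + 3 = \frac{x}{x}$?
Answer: $- \frac{55565137}{4} \approx -1.3891 \cdot 10^{7}$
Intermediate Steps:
$K{\left(x \right)} = - \frac{1}{4}$ ($K{\left(x \right)} = - \frac{3}{8} + \frac{x \frac{1}{x}}{8} = - \frac{3}{8} + \frac{1}{8} \cdot 1 = - \frac{3}{8} + \frac{1}{8} = - \frac{1}{4}$)
$R{\left(u,j \right)} = j u$
$-212005 - \left(-28458 - 75 K{\left(-29 \right)}\right) \left(-34781 + R{\left(343,25 \cdot 4 \right)}\right) = -212005 - \left(-28458 - - \frac{75}{4}\right) \left(-34781 + 25 \cdot 4 \cdot 343\right) = -212005 - \left(-28458 + \frac{75}{4}\right) \left(-34781 + 100 \cdot 343\right) = -212005 - - \frac{113757 \left(-34781 + 34300\right)}{4} = -212005 - \left(- \frac{113757}{4}\right) \left(-481\right) = -212005 - \frac{54717117}{4} = - \frac{55565137}{4}$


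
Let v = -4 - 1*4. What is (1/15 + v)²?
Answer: 14161/225 ≈ 62.938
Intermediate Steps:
v = -8 (v = -4 - 4 = -8)
(1/15 + v)² = (1/15 - 8)² = (-119/15)² = 14161/225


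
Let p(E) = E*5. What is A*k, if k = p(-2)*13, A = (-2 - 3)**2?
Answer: -3250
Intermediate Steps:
p(E) = 5*E
A = 25 (A = (-5)**2 = 25)
k = -130 (k = (5*(-2))*13 = -10*13 = -130)
A*k = 25*(-130) = -3250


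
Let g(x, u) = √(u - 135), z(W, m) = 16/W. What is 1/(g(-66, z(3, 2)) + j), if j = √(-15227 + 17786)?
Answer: 3/(3*√2559 + I*√1167) ≈ 0.018815 - 0.0042352*I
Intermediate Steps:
j = √2559 ≈ 50.587
g(x, u) = √(-135 + u)
1/(g(-66, z(3, 2)) + j) = 1/(√(-135 + 16/3) + √2559) = 1/(√(-389/3) + √2559) = 1/(I*√1167/3 + √2559) = 1/(√2559 + I*√1167/3)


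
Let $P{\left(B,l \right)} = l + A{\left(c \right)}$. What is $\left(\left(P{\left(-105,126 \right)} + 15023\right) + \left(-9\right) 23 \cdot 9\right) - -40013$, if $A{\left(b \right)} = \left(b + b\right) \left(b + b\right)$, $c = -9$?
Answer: $53623$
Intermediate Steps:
$A{\left(b \right)} = 4 b^{2}$ ($A{\left(b \right)} = 2 b 2 b = 4 b^{2}$)
$P{\left(B,l \right)} = 324 + l$ ($P{\left(B,l \right)} = l + 4 \left(-9\right)^{2} = l + 4 \cdot 81 = l + 324 = 324 + l$)
$\left(\left(P{\left(-105,126 \right)} + 15023\right) + \left(-9\right) 23 \cdot 9\right) - -40013 = \left(\left(\left(324 + 126\right) + 15023\right) + \left(-9\right) 23 \cdot 9\right) - -40013 = \left(\left(450 + 15023\right) - 1863\right) + 40013 = \left(15473 - 1863\right) + 40013 = 13610 + 40013 = 53623$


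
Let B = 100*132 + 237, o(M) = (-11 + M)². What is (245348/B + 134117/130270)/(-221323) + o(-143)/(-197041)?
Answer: -9194520249360131969/76336084790049381570 ≈ -0.12045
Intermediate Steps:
B = 13437 (B = 13200 + 237 = 13437)
(245348/B + 134117/130270)/(-221323) + o(-143)/(-197041) = (245348/13437 + 134117/130270)/(-221323) + (-11 - 143)²/(-197041) = (245348*(1/13437) + 134117*(1/130270))*(-1/221323) + (-154)²*(-1/197041) = (245348/13437 + 134117/130270)*(-1/221323) + 23716*(-1/197041) = (33763614089/1750437990)*(-1/221323) - 23716/197041 = -33763614089/387412187260770 - 23716/197041 = -9194520249360131969/76336084790049381570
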